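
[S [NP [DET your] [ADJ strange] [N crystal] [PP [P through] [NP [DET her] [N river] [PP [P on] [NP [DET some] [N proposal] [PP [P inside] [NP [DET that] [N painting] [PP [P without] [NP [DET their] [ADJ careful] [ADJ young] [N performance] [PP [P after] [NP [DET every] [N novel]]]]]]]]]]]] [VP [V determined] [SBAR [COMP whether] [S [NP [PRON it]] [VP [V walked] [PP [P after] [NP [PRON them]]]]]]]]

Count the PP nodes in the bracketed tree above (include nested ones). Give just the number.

Scanning left to right, an opening `[PP` appears at word positions 4, 7, 10, 13, 18, 25 — 6 in total.

6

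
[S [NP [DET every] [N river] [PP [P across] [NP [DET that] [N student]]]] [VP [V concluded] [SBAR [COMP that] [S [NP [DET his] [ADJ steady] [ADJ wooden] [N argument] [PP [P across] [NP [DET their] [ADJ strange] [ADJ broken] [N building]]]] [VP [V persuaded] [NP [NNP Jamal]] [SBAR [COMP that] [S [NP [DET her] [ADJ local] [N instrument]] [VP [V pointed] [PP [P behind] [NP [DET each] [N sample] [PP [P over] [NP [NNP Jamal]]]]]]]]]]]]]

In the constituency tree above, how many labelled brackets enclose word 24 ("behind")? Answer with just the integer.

Counting open brackets not yet closed at "behind": [S [VP [SBAR [S [VP [SBAR [S [VP [PP [P = 10.

10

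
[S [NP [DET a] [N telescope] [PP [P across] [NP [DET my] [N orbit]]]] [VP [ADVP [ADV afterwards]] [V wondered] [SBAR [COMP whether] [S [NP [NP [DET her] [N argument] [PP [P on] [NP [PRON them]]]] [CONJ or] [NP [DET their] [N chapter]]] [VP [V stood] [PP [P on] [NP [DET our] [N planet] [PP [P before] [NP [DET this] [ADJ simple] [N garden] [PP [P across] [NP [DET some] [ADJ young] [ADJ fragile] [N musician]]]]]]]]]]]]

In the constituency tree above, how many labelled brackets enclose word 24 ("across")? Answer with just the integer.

Path from the root down to the word: S → VP → SBAR → S → VP → PP → NP → PP → NP → PP → P. That is 11 enclosing brackets.

11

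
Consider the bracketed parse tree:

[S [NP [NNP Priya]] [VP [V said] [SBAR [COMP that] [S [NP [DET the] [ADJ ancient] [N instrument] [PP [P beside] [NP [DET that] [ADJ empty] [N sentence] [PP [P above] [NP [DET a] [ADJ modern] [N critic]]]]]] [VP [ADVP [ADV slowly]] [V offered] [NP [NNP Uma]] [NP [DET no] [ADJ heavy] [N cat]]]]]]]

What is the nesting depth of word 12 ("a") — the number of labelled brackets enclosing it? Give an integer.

10

Counting open brackets not yet closed at "a": [S [VP [SBAR [S [NP [PP [NP [PP [NP [DET = 10.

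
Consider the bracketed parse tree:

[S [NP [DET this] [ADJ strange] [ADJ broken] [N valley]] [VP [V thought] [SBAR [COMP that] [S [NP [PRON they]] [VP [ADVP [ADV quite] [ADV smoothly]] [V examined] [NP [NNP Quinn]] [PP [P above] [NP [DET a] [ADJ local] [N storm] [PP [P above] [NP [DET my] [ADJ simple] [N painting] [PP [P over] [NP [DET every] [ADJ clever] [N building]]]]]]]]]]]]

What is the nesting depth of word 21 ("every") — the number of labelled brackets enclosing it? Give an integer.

12

Path from the root down to the word: S → VP → SBAR → S → VP → PP → NP → PP → NP → PP → NP → DET. That is 12 enclosing brackets.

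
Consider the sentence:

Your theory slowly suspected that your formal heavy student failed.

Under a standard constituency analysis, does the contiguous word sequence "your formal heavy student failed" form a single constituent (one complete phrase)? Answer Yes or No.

The sequence corresponds to a single S node — the clause "your formal heavy student failed".

Yes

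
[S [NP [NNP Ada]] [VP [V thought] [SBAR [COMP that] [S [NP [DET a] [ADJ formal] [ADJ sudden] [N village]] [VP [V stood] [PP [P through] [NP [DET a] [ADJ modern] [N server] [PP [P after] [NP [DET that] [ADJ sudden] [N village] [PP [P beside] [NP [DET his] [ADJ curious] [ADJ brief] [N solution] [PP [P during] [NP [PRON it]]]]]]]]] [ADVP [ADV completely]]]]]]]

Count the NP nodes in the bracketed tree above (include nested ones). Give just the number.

Listing each NP by its span: [NP Ada]; [NP a formal sudden village]; [NP a modern server after that sudden village beside his curious brief solution during it]; [NP that sudden village beside his curious brief solution during it]; [NP his curious brief solution during it]; [NP it] — that makes 6.

6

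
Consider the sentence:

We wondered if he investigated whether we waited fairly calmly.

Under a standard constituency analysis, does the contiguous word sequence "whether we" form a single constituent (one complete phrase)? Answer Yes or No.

"whether" belongs to the complementizer "whether" while "we" belongs to the clause "we waited fairly calmly"; a span that runs across that boundary is not a single phrase.

No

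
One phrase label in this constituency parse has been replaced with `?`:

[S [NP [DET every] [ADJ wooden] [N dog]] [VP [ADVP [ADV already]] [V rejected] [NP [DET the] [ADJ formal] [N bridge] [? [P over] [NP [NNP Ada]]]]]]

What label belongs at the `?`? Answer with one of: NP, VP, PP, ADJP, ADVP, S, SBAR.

A constituent whose immediate children are P 'over', NP is a prepositional phrase: PP.

PP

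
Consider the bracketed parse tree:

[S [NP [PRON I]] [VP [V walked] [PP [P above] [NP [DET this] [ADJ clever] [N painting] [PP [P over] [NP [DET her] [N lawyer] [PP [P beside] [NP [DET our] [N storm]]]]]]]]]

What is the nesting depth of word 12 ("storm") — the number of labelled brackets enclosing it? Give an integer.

9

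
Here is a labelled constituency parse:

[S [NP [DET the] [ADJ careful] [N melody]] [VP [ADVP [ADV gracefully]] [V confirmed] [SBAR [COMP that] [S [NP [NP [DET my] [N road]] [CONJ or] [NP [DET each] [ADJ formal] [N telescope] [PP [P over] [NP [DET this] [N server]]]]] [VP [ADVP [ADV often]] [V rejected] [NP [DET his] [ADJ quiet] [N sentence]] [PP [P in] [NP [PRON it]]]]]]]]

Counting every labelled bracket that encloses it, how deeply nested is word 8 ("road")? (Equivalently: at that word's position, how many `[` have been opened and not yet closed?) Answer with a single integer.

7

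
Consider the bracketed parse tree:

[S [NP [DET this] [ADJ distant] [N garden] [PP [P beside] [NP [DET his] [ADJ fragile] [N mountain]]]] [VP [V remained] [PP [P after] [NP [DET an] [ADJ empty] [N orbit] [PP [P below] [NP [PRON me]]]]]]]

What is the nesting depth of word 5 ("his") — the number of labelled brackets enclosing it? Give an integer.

5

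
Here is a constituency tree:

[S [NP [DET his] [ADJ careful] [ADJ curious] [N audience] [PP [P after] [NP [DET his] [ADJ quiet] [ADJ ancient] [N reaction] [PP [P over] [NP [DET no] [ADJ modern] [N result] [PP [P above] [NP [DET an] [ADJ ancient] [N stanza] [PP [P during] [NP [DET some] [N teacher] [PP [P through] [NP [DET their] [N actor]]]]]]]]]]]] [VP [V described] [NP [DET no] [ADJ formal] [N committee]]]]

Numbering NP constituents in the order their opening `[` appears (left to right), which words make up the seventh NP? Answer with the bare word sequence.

The NP opening brackets appear, in order, over: "his careful curious audience after his quiet ancient reaction over no modern result above an ancient stanza during some teacher through their actor"; "his quiet ancient reaction over no modern result above an ancient stanza during some teacher through their actor"; "no modern result above an ancient stanza during some teacher through their actor"; "an ancient stanza during some teacher through their actor"; "some teacher through their actor"; "their actor"; "no formal committee". The seventh one spans "no formal committee".

no formal committee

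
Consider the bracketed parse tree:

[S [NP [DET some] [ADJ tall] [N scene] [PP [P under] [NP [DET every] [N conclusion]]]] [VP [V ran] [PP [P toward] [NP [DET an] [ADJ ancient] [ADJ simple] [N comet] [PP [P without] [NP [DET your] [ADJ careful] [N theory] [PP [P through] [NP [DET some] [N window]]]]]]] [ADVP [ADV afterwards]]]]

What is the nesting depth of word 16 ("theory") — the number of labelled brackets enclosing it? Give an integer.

7

The word sits inside N, which is inside NP, inside PP, inside NP, inside PP, inside VP, inside S — 7 brackets in all.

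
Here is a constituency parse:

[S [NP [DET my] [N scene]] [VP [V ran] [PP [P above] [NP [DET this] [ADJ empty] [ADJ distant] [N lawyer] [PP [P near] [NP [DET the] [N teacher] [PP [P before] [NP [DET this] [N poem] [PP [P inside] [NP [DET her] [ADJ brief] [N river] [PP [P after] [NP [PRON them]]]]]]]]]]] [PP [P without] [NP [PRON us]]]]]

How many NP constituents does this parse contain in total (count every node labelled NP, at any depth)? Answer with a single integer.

7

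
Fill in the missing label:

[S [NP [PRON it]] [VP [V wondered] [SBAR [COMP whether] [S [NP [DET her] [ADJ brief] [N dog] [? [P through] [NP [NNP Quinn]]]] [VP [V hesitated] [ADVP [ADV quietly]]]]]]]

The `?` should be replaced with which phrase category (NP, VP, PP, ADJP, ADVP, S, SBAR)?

A constituent whose immediate children are P 'through', NP is a prepositional phrase: PP.

PP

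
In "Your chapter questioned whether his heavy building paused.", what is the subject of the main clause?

your chapter

In the main clause the verb is "questioned"; the NP preceding it, "your chapter", is the subject.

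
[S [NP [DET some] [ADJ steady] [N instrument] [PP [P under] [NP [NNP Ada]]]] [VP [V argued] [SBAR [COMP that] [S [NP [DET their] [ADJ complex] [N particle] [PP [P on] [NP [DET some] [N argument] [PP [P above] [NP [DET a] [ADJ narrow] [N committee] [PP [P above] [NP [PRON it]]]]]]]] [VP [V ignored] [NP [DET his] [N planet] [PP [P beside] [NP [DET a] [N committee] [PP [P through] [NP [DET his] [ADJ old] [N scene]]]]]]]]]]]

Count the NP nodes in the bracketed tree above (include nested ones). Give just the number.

Scanning left to right, an opening `[NP` appears at word positions 1, 5, 8, 12, 15, 19, 21, 24, 27 — 9 in total.

9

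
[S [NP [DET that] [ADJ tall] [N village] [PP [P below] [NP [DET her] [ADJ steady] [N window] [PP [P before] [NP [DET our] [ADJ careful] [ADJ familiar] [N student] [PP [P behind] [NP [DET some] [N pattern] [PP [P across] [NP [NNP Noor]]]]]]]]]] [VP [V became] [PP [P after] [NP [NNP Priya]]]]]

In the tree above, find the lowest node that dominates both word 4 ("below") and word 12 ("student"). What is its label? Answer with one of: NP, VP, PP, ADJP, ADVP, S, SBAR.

The smallest bracket enclosing both words is [PP below her steady window before our careful familiar student behind some pattern across Noor], so the label is PP.

PP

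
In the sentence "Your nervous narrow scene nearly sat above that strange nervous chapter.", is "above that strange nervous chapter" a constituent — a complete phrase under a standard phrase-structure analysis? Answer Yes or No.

"above that strange nervous chapter" is exactly the prepositional phrase [PP above that strange nervous chapter], a complete constituent.

Yes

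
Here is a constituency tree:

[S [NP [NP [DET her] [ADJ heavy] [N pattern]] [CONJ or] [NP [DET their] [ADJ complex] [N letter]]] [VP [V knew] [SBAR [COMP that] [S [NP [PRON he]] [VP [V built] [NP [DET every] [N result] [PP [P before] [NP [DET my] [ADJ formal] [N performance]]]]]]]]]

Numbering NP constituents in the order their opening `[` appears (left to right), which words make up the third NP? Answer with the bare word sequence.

their complex letter

Opening `[NP` markers occur at word positions 1, 1, 5, 10, 12, 15; the third of these opens the constituent [NP their complex letter].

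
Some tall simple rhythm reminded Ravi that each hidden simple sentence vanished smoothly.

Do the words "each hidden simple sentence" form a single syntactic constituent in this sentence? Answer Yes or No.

Yes

These words form the whole noun phrase headed by "sentence", so yes — one constituent.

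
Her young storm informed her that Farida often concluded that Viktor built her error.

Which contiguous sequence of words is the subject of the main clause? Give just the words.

"her young storm" is the NP that combines with the VP headed by "informed" to form the main clause — the subject.

her young storm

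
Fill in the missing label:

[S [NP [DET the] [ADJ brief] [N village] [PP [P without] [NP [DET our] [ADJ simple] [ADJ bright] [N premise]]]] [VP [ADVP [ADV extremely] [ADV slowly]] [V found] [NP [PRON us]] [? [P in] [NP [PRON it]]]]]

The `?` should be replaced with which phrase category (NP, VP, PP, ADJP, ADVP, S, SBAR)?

A constituent whose immediate children are P 'in', NP is a prepositional phrase: PP.

PP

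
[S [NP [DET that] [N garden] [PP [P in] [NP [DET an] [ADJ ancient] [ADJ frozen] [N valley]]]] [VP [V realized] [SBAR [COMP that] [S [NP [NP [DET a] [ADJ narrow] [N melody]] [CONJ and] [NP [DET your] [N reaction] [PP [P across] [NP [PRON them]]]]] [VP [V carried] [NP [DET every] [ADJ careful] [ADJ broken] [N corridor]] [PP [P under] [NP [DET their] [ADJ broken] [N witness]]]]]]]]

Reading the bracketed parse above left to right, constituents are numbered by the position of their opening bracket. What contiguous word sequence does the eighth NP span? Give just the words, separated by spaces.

their broken witness

In left-to-right order the NP constituents are "that garden in an ancient frozen valley"; "an ancient frozen valley"; "a narrow melody and your reaction across them"; "a narrow melody"; "your reaction across them"; "them"; "every careful broken corridor"; "their broken witness". Number 8 is "their broken witness".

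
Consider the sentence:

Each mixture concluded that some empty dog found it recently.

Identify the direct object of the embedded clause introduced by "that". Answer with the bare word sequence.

"found" heads the VP of the embedded clause introduced by "that", and "it" is its direct object.

it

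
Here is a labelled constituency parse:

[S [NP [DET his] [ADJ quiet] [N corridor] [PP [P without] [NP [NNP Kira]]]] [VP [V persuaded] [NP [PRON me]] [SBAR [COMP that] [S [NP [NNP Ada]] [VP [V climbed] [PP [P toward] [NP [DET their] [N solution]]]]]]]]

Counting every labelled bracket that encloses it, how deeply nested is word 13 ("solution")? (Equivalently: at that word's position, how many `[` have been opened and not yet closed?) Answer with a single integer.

Counting open brackets not yet closed at "solution": [S [VP [SBAR [S [VP [PP [NP [N = 8.

8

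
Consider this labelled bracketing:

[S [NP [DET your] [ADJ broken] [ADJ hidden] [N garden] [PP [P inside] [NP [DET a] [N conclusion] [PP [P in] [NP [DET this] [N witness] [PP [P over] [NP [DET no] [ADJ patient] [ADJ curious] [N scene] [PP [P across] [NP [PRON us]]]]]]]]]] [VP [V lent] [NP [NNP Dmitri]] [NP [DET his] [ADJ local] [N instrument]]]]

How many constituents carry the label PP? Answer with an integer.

The PP constituents are: [PP inside a conclusion in this witness over no patient curious scene across us]; [PP in this witness over no patient curious scene across us]; [PP over no patient curious scene across us]; [PP across us]. Total: 4.

4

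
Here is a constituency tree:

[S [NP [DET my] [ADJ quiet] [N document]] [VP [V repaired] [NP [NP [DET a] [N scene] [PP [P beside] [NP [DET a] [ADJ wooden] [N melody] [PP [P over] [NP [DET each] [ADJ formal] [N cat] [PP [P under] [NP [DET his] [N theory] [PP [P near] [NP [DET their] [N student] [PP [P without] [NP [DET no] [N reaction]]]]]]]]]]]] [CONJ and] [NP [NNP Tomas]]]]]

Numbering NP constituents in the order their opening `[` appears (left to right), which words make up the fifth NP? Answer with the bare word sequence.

each formal cat under his theory near their student without no reaction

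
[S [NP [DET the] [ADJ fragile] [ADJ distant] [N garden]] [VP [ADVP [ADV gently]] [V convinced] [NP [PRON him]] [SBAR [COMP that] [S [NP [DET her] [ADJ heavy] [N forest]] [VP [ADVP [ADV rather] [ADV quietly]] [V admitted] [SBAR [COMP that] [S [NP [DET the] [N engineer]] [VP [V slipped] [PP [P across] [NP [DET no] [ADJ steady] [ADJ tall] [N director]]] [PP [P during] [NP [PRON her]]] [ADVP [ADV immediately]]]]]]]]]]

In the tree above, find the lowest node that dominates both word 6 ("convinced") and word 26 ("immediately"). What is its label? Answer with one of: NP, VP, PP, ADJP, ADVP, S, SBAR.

VP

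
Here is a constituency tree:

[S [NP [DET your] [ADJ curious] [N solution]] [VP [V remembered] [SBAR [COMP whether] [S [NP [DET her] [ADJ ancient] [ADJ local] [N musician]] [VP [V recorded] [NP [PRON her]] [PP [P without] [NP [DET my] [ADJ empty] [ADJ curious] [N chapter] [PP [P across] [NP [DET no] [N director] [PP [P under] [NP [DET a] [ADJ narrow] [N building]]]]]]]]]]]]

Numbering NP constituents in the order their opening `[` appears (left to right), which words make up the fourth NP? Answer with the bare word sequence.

my empty curious chapter across no director under a narrow building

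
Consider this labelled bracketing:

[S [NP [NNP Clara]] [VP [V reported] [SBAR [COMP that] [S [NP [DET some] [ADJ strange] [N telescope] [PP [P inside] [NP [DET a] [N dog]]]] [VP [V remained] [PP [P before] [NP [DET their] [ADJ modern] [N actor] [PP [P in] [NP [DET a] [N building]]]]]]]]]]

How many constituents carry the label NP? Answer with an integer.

The NP constituents are: [NP Clara]; [NP some strange telescope inside a dog]; [NP a dog]; [NP their modern actor in a building]; [NP a building]. Total: 5.

5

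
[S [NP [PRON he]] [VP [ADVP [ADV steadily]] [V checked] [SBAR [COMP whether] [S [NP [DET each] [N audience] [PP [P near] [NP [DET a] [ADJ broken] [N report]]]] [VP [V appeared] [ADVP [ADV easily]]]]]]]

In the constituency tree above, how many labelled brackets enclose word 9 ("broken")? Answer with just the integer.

Path from the root down to the word: S → VP → SBAR → S → NP → PP → NP → ADJ. That is 8 enclosing brackets.

8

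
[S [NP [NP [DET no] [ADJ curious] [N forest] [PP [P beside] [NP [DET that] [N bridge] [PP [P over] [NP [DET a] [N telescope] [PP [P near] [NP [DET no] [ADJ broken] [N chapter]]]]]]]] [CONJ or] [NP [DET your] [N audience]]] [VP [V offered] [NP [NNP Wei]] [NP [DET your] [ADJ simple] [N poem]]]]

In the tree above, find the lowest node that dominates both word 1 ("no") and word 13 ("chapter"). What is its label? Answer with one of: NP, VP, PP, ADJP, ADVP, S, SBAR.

NP

The smallest bracket enclosing both words is [NP no curious forest beside that bridge over a telescope near no broken chapter], so the label is NP.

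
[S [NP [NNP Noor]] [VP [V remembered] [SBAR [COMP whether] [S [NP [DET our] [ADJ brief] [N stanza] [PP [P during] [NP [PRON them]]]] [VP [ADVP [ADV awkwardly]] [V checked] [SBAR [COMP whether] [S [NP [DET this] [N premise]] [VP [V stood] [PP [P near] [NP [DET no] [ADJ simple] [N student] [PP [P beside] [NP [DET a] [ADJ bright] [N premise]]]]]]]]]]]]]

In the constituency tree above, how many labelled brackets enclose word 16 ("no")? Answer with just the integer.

11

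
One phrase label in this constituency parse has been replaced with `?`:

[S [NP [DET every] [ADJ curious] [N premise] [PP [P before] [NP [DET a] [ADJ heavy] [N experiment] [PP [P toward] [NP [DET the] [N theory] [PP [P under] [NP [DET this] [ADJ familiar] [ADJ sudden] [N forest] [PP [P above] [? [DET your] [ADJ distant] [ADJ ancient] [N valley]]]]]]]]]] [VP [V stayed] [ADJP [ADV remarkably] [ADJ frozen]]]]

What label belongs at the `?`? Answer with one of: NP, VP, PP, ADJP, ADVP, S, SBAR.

NP

A constituent whose immediate children are DET 'your', ADJ 'distant', ADJ 'ancient', N 'valley' is a noun phrase: NP.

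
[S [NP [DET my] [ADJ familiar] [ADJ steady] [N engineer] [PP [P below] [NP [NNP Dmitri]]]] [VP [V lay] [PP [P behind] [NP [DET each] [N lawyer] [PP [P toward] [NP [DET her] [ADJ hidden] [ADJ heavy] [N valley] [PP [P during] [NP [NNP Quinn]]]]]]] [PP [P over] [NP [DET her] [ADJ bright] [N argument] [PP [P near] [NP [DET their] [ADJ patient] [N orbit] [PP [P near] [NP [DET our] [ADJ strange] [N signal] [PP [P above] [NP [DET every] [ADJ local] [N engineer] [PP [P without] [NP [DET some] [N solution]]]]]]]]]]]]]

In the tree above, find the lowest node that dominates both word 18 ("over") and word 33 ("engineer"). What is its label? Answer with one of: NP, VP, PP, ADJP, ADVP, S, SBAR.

PP

Both words fall inside [PP over her bright argument near their patient orbit near our strange signal above every local engineer without some solution] (words 18–36), and no smaller constituent contains them both. Label: PP.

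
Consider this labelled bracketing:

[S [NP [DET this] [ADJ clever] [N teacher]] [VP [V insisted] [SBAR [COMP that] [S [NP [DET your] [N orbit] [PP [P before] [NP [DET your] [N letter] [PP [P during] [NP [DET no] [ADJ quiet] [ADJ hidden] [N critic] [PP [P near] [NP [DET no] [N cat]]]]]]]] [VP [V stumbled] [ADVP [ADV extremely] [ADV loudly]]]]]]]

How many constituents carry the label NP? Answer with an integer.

The NP constituents are: [NP this clever teacher]; [NP your orbit before your letter during no quiet hidden critic near no cat]; [NP your letter during no quiet hidden critic near no cat]; [NP no quiet hidden critic near no cat]; [NP no cat]. Total: 5.

5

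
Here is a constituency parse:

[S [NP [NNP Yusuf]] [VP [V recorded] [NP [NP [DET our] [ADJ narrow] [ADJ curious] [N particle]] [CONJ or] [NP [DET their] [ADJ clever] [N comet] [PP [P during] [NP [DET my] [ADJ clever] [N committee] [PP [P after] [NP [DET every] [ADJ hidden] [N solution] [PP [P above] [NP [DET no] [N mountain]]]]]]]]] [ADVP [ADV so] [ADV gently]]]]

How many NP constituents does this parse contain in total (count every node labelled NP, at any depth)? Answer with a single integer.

Listing each NP by its span: [NP Yusuf]; [NP our narrow curious particle or their clever comet during my clever committee after every hidden solution above no mountain]; [NP our narrow curious particle]; [NP their clever comet during my clever committee after every hidden solution above no mountain]; [NP my clever committee after every hidden solution above no mountain]; [NP every hidden solution above no mountain] … — that makes 7.

7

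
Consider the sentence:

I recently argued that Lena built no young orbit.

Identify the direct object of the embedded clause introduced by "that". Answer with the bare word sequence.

"built" heads the VP of the embedded clause introduced by "that", and "no young orbit" is its direct object.

no young orbit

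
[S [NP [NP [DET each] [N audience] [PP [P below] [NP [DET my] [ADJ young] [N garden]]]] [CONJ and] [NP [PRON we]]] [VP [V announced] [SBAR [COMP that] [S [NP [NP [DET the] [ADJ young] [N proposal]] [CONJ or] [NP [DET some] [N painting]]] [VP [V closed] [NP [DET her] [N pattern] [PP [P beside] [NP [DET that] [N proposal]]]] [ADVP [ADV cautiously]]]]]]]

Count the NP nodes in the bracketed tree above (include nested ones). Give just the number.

Scanning left to right, an opening `[NP` appears at word positions 1, 1, 4, 8, 11, 11, 15, 18, 21 — 9 in total.

9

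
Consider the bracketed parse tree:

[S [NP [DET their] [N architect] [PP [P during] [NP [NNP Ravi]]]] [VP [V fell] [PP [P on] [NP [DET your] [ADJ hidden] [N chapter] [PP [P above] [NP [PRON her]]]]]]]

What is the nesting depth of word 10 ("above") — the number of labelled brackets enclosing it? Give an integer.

Counting open brackets not yet closed at "above": [S [VP [PP [NP [PP [P = 6.

6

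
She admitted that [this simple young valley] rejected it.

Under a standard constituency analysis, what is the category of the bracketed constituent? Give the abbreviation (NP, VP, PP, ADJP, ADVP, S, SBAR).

The span is built around the noun "valley" — a noun phrase (NP).

NP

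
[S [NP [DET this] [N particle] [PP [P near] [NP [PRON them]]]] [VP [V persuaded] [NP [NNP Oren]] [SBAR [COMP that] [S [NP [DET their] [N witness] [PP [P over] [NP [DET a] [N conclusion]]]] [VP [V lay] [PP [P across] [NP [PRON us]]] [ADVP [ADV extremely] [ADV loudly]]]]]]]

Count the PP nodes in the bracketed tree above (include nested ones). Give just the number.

The PP constituents are: [PP near them]; [PP over a conclusion]; [PP across us]. Total: 3.

3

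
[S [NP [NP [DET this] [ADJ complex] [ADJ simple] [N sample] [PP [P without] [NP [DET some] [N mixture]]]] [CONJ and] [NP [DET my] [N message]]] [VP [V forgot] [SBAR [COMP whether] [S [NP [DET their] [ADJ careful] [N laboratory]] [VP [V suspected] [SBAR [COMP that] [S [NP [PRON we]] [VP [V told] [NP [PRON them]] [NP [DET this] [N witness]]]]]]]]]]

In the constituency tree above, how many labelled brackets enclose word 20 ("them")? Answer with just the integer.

10

Path from the root down to the word: S → VP → SBAR → S → VP → SBAR → S → VP → NP → PRON. That is 10 enclosing brackets.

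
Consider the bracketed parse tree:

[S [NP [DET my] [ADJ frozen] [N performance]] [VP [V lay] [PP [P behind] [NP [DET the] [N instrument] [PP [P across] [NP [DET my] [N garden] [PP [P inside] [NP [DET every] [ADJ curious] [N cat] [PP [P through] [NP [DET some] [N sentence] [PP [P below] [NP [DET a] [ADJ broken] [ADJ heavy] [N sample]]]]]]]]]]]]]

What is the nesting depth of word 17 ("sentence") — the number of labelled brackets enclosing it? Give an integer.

11

The word sits inside N, which is inside NP, inside PP, inside NP, inside PP, inside NP, inside PP, inside NP, inside PP, inside VP, inside S — 11 brackets in all.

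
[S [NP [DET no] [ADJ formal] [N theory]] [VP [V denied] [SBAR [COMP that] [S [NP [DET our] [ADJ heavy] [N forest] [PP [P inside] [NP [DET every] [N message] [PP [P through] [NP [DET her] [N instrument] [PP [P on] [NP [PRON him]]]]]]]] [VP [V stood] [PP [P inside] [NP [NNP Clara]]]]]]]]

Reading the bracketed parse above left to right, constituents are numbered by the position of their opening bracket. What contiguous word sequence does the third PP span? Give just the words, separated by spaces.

on him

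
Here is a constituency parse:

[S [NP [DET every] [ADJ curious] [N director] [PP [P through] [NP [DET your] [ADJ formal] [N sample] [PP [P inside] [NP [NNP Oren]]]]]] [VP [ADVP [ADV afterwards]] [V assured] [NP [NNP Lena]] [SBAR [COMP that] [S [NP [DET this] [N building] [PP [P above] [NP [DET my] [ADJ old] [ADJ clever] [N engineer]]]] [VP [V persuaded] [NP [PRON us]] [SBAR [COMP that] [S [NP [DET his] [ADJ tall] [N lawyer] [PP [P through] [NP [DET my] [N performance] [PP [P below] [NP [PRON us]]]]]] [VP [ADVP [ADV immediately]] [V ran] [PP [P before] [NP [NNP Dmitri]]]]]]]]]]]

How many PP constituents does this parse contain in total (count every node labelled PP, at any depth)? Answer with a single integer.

6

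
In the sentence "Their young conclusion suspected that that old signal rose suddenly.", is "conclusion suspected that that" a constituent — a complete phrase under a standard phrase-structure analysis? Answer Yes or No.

The sequence begins inside the noun phrase "their young conclusion" and ends inside the verb phrase "suspected that that old signal rose suddenly"; it crosses a phrase boundary, so no single node in the tree spans exactly those words.

No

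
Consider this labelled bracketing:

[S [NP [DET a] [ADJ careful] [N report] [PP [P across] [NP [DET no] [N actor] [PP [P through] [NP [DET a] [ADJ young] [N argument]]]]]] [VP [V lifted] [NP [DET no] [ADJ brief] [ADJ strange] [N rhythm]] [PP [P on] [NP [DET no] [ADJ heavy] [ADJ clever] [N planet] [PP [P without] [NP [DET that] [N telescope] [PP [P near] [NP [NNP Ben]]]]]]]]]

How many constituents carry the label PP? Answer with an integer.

Listing each PP by its span: [PP across no actor through a young argument]; [PP through a young argument]; [PP on no heavy clever planet without that telescope near Ben]; [PP without that telescope near Ben]; [PP near Ben] — that makes 5.

5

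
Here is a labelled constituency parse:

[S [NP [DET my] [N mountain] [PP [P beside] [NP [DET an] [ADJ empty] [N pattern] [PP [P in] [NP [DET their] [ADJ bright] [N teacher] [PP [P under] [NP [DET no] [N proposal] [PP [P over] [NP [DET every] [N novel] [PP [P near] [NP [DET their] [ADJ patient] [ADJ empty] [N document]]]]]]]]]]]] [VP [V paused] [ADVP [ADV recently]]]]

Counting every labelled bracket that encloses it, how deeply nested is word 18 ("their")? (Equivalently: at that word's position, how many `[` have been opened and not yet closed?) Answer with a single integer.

13

The word sits inside DET, which is inside NP, inside PP, inside NP, inside PP, inside NP, inside PP, inside NP, inside PP, inside NP, inside PP, inside NP, inside S — 13 brackets in all.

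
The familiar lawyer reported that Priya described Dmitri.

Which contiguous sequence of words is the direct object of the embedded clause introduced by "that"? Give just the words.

Dmitri

Within the embedded clause introduced by "that", the direct object of "described" is "Dmitri".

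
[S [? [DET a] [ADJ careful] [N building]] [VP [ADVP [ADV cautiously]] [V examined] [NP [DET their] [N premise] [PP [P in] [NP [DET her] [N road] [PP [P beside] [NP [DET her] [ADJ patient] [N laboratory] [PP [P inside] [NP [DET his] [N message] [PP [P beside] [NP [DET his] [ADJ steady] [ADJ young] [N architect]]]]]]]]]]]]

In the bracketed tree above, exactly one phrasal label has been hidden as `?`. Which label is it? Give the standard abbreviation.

NP

A constituent whose immediate children are DET 'a', ADJ 'careful', N 'building' is a noun phrase: NP.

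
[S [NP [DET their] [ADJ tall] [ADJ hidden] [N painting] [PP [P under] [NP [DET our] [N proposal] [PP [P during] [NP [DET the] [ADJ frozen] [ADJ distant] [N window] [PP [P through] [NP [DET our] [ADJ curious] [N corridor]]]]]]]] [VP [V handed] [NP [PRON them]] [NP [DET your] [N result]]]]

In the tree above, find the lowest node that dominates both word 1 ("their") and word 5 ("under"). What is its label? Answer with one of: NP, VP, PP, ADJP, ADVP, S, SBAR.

NP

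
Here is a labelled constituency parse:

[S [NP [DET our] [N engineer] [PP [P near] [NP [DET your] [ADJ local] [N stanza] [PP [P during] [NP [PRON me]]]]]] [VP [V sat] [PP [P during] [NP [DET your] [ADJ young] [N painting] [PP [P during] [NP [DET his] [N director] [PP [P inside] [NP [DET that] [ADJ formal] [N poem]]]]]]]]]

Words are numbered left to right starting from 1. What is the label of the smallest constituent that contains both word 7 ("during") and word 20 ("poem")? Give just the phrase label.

S

Word 7 lies under S → NP → PP → NP → PP → P; word 20 lies under S → VP → PP → NP → PP → NP → PP → NP → N. The lowest shared node is the S.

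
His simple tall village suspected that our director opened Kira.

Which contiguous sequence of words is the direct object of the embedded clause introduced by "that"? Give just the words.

Kira

The verb of the embedded clause introduced by "that" is "opened"; its direct object is the NP "Kira".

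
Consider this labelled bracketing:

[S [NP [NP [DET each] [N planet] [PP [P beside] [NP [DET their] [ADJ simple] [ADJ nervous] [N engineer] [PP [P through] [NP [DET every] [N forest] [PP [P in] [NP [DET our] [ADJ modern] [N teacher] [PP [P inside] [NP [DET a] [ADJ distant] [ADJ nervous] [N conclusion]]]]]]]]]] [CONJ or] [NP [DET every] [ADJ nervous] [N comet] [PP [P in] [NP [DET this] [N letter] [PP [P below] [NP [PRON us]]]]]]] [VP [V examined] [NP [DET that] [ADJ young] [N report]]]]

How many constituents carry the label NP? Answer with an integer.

10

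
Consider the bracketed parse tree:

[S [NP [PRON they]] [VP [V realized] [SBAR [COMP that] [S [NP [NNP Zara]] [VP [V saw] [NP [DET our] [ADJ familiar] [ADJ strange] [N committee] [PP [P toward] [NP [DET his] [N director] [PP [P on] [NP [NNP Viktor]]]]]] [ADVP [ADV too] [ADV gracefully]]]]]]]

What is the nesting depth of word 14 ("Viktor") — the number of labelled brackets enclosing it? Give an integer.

11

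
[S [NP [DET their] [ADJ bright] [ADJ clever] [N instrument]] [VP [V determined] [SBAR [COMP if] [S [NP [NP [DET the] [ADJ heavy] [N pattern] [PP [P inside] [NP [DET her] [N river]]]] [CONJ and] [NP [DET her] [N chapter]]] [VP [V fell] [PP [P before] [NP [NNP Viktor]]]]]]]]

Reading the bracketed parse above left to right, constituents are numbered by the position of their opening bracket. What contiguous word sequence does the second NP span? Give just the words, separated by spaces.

the heavy pattern inside her river and her chapter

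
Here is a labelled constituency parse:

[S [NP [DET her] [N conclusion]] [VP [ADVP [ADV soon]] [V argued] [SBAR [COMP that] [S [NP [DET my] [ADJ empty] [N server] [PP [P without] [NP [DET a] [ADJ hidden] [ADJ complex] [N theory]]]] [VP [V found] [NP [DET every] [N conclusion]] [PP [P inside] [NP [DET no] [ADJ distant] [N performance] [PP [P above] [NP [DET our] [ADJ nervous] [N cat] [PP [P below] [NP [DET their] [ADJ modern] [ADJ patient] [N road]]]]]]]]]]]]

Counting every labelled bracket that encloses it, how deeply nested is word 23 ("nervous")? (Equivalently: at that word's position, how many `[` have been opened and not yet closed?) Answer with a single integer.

10

The word sits inside ADJ, which is inside NP, inside PP, inside NP, inside PP, inside VP, inside S, inside SBAR, inside VP, inside S — 10 brackets in all.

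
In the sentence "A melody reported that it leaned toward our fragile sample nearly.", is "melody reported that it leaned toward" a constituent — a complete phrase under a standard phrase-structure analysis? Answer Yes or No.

No

The smallest constituent containing the whole sequence is the clause [S a melody reported that it leaned toward our fragile sample nearly], but the sequence is only part of it — it straddles the boundary between noun phrase "a melody" and verb phrase "reported that it leaned toward our fragile sample nearly".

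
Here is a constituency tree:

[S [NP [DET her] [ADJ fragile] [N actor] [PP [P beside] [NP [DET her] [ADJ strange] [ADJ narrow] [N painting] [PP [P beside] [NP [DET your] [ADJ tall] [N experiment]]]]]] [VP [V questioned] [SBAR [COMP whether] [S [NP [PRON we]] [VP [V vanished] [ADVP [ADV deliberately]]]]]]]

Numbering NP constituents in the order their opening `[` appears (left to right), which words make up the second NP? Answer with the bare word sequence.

her strange narrow painting beside your tall experiment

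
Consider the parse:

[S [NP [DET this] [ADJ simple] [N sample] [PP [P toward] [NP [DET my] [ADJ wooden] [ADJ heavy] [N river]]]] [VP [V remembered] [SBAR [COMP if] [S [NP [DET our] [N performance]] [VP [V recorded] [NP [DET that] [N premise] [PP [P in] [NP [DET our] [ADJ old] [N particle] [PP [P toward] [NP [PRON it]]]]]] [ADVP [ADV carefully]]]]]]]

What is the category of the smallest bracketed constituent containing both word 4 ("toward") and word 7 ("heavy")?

PP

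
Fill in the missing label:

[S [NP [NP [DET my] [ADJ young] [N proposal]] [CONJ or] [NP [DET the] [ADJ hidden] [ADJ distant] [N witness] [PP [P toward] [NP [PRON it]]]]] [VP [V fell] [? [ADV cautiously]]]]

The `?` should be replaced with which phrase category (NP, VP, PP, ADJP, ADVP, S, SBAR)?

The `?` node immediately contains: ADV 'cautiously'. That is the internal structure of an adverb phrase, so the label is ADVP.

ADVP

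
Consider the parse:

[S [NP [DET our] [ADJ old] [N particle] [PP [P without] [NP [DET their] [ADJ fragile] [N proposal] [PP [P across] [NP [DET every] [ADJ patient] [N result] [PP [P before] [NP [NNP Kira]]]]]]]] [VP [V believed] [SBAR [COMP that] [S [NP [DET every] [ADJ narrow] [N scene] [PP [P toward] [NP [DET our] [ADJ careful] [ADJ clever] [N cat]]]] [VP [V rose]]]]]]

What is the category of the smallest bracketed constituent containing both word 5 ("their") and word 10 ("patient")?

NP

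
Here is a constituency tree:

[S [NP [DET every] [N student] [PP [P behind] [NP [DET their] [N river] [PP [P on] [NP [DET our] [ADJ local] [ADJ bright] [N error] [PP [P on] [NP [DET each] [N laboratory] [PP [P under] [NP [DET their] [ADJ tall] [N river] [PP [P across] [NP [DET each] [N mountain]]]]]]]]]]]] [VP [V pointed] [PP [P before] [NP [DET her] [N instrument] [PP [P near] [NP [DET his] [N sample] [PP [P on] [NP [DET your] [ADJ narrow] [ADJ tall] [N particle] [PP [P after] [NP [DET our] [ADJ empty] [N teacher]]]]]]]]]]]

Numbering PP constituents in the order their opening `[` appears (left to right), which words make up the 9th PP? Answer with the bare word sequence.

In left-to-right order the PP constituents are "behind their river on our local bright error on each laboratory under their tall river across each mountain"; "on our local bright error on each laboratory under their tall river across each mountain"; "on each laboratory under their tall river across each mountain"; "under their tall river across each mountain"; "across each mountain"; "before her instrument near his sample on your narrow tall particle after our empty teacher"; "near his sample on your narrow tall particle after our empty teacher"; "on your narrow tall particle after our empty teacher"; "after our empty teacher". Number 9 is "after our empty teacher".

after our empty teacher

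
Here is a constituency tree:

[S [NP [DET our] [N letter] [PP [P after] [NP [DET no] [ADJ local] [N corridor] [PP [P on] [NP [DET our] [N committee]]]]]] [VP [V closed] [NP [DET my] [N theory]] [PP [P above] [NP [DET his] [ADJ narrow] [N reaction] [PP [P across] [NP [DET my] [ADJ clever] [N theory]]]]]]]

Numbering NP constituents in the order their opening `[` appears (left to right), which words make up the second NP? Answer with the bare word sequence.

no local corridor on our committee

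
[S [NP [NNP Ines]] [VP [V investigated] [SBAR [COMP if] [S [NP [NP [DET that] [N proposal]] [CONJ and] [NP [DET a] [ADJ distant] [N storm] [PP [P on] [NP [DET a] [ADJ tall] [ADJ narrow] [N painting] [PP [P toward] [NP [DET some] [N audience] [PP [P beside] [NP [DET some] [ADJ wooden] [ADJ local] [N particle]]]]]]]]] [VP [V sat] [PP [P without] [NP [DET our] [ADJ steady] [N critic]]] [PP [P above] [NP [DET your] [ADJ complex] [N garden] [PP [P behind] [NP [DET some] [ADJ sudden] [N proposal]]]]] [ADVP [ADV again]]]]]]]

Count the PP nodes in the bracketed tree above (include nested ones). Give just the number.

The PP constituents are: [PP on a tall narrow painting toward some audience beside some wooden local particle]; [PP toward some audience beside some wooden local particle]; [PP beside some wooden local particle]; [PP without our steady critic]; [PP above your complex garden behind some sudden proposal]; [PP behind some sudden proposal]. Total: 6.

6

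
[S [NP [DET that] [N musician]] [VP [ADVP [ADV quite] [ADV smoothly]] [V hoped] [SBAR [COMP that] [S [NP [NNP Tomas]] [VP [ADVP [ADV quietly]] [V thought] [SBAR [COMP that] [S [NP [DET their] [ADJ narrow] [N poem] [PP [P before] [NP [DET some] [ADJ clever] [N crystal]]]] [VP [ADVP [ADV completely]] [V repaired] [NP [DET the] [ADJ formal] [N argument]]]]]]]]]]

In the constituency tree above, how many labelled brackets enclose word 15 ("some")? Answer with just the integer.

11

The word sits inside DET, which is inside NP, inside PP, inside NP, inside S, inside SBAR, inside VP, inside S, inside SBAR, inside VP, inside S — 11 brackets in all.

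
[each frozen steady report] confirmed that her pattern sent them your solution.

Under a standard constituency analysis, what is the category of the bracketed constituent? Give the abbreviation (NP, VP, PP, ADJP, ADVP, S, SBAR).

NP

The bracketed span "each frozen steady report" is headed by "report", making it a noun phrase (NP).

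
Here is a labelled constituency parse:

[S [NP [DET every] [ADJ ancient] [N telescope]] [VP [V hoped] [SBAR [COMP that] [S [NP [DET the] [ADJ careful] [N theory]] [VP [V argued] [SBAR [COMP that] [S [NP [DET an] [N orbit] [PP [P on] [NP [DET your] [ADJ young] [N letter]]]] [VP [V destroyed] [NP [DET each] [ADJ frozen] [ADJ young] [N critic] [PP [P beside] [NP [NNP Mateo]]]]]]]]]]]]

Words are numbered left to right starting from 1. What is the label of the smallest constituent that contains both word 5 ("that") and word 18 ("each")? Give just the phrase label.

Both words fall inside [SBAR that the careful theory argued that an orbit on your young letter destroyed each frozen young critic beside Mateo] (words 5–23), and no smaller constituent contains them both. Label: SBAR.

SBAR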